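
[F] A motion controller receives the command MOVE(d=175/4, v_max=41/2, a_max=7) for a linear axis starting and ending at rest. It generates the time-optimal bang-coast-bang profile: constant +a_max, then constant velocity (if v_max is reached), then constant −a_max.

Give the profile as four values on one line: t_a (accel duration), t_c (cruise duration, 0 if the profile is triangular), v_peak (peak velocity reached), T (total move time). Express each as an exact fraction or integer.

t_a=5/2 t_c=0 v_peak=35/2 T=5

v_max²/a_max = (41/2)²/7 = 1681/28
175/4 < 1681/28 so t_c = 0
v_peak = √(175/4·7) = √(1225/4) = 35/2
t_a = (35/2)/7 = 5/2; t_c = 0
T = 2·5/2 = 5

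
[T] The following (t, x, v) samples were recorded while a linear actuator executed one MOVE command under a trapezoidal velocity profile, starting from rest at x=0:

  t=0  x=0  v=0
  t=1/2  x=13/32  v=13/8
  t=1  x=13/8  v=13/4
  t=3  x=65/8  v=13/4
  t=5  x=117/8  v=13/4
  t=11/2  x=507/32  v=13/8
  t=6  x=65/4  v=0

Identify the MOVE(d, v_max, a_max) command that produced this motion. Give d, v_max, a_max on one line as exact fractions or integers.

final state: t=6, x=65/4, v=0 → d = 65/4
a_max = (13/8−0)/(1/2−0) = 13/4
max v = 13/4 over t∈[1,5] → v_max = 13/4
check: 13/4·(1+4) = 65/4 ✓

d=65/4 v_max=13/4 a_max=13/4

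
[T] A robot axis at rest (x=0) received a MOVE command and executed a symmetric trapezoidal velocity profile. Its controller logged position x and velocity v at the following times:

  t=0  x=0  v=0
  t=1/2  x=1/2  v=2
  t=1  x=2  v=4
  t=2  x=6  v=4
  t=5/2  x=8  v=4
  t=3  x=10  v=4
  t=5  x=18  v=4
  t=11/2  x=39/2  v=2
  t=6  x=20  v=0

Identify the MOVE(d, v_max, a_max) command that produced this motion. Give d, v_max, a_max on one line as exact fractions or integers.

d=20 v_max=4 a_max=4

final state: t=6, x=20, v=0 → d = 20
a_max = (2−0)/(1/2−0) = 4
max v = 4 over t∈[1,5] → v_max = 4
check: 4·(1+4) = 20 ✓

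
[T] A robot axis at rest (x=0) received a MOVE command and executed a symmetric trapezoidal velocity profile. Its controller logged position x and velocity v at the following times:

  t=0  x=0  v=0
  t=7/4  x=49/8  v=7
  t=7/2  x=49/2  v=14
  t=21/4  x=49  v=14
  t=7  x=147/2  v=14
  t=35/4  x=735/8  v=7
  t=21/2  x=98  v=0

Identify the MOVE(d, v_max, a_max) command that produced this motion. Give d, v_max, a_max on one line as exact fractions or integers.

final state: t=21/2, x=98, v=0 → d = 98
a_max = (7−0)/(7/4−0) = 4
max v = 14 over t∈[7/2,7] → v_max = 14
check: 14·(7/2+7/2) = 98 ✓

d=98 v_max=14 a_max=4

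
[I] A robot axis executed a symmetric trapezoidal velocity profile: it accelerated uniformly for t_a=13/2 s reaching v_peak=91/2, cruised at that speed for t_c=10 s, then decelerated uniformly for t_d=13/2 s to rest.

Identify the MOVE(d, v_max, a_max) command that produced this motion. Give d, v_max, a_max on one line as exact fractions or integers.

a_max = (91/2)/(13/2) = 7
d_a = ½·91/2·13/2 = 1183/8; d_c = 91/2·10 = 455
d = 2·1183/8 + 455 = 3003/4
t_c = 10 > 0 so v_max = 91/2

d=3003/4 v_max=91/2 a_max=7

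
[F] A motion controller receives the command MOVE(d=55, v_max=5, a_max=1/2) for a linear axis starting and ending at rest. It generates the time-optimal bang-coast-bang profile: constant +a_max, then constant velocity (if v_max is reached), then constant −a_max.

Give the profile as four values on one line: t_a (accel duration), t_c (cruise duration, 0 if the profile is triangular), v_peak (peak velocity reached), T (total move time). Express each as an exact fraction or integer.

vₘ²/aₘ = 5²/(1/2) = 50
55 ≥ 50 → trapezoidal
t_a = 5/(1/2) = 10; v_peak = 5
d_cruise = 55 − 50 = 5; t_c = 5/5 = 1
T = 2·10 + 1 = 21

t_a=10 t_c=1 v_peak=5 T=21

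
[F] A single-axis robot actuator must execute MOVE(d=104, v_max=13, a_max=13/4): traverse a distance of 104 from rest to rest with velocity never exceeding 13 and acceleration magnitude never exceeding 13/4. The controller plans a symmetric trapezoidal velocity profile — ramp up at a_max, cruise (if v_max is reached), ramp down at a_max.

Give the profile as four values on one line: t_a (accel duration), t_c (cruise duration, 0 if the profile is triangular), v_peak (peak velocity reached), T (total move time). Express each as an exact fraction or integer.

(v_max)²/a_max = 13²/(13/4) = 52
104 ≥ 52 → trapezoidal
t_a = 13/(13/4) = 4; v_peak = 13
d_cruise = 104 − 52 = 52; t_c = 52/13 = 4
T = 2·4 + 4 = 12

t_a=4 t_c=4 v_peak=13 T=12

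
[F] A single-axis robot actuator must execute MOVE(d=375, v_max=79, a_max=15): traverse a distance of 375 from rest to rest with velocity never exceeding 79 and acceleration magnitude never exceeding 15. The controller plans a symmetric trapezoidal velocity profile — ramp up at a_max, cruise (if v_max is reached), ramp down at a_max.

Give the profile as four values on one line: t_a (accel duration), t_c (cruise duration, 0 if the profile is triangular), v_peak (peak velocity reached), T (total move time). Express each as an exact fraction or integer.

(v_max)²/a_max = 79²/15 = 6241/15
375 < 6241/15 ⇒ no cruise
v_peak = √(375·15) = √5625 = 75
t_a = 75/15 = 5; t_c = 0
T = 2·5 = 10

t_a=5 t_c=0 v_peak=75 T=10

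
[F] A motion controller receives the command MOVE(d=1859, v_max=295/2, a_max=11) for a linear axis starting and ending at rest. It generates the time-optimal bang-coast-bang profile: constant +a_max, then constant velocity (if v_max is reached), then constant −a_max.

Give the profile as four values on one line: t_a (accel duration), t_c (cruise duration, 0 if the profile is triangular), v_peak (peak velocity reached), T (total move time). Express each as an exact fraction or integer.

(v_max)²/a_max = (295/2)²/11 = 87025/44
1859 < 87025/44 so t_c = 0
v_peak = √(1859·11) = √20449 = 143
t_a = 143/11 = 13; t_c = 0
T = 2·13 = 26

t_a=13 t_c=0 v_peak=143 T=26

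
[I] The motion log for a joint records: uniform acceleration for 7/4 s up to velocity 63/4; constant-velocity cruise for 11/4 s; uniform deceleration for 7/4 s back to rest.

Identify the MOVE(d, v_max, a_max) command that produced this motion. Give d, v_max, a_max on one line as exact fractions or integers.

d=567/8 v_max=63/4 a_max=9

a_max = (63/4)/(7/4) = 9
d_a = ½·63/4·7/4 = 441/32; d_c = 63/4·11/4 = 693/16
d = 2·441/32 + 693/16 = 567/8
t_c = 11/4 > 0 ⇒ limit active, v_max = 63/4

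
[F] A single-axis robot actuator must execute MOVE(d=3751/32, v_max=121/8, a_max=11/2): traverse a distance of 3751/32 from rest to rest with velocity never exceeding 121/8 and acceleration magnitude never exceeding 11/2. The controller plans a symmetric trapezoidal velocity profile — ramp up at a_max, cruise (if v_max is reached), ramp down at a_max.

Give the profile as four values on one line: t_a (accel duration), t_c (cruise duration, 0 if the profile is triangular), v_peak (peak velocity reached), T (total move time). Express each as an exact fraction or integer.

(v_max)²/a_max = (121/8)²/(11/2) = 1331/32
3751/32 ≥ 1331/32 ⇒ cruise phase
t_a = (121/8)/(11/2) = 11/4; v_peak = 121/8
d_cruise = 3751/32 − 1331/32 = 605/8; t_c = (605/8)/(121/8) = 5
T = 2·11/4 + 5 = 21/2

t_a=11/4 t_c=5 v_peak=121/8 T=21/2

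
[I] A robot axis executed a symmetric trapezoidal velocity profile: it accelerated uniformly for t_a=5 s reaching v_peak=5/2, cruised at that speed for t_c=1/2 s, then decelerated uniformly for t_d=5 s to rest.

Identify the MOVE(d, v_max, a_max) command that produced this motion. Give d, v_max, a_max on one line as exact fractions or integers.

d=55/4 v_max=5/2 a_max=1/2

a_max = (5/2)/5 = 1/2
d_a = ½·5/2·5 = 25/4; d_c = 5/2·1/2 = 5/4
d = 2·25/4 + 5/4 = 55/4
t_c = 1/2 > 0 ⇒ limit active, v_max = 5/2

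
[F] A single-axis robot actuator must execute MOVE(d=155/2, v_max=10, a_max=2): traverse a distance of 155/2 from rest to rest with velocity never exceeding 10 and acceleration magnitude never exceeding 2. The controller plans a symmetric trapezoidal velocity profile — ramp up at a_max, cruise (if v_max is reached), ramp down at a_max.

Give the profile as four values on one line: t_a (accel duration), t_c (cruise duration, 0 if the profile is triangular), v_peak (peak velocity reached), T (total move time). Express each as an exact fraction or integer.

v_max²/a_max = 10²/2 = 50
155/2 ≥ 50 ⇒ cruise phase
t_a = 10/2 = 5; v_peak = 10
d_cruise = 155/2 − 50 = 55/2; t_c = (55/2)/10 = 11/4
T = 2·5 + 11/4 = 51/4

t_a=5 t_c=11/4 v_peak=10 T=51/4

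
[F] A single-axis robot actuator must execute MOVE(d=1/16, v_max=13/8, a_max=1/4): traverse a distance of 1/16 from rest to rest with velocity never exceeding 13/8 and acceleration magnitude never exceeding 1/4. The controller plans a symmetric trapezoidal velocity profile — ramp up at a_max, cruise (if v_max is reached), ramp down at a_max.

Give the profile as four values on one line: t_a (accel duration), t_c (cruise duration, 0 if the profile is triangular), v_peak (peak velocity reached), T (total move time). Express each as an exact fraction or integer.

v_max²/a_max = (13/8)²/(1/4) = 169/16
1/16 < 169/16 ⇒ no cruise
v_peak = √(1/16·1/4) = √(1/64) = 1/8
t_a = (1/8)/(1/4) = 1/2; t_c = 0
T = 2·1/2 = 1

t_a=1/2 t_c=0 v_peak=1/8 T=1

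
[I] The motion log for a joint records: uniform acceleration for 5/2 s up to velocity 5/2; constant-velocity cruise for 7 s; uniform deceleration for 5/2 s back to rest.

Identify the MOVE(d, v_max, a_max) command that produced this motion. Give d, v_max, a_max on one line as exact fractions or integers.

d=95/4 v_max=5/2 a_max=1

a_max = (5/2)/(5/2) = 1
d_a = ½·5/2·5/2 = 25/8; d_c = 5/2·7 = 35/2
d = 2·25/8 + 35/2 = 95/4
t_c = 7 > 0 so v_max = 5/2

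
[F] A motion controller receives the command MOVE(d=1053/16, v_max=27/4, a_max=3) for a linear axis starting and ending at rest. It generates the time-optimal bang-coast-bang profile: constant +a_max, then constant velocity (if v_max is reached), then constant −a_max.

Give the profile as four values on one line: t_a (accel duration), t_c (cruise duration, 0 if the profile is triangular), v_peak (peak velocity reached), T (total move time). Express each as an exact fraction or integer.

t_a=9/4 t_c=15/2 v_peak=27/4 T=12

vₘ²/aₘ = (27/4)²/3 = 243/16
1053/16 ≥ 243/16 so v_max reached
t_a = (27/4)/3 = 9/4; v_peak = 27/4
d_cruise = 1053/16 − 243/16 = 405/8; t_c = (405/8)/(27/4) = 15/2
T = 2·9/4 + 15/2 = 12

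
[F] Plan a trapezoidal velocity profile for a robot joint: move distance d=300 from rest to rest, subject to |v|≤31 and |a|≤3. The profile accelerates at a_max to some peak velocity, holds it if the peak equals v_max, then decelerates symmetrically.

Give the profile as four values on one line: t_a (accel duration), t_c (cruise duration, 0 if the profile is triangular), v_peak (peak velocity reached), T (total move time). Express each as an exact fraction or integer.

(v_max)²/a_max = 31²/3 = 961/3
300 < 961/3 so t_c = 0
v_peak = √(300·3) = √900 = 30
t_a = 30/3 = 10; t_c = 0
T = 2·10 = 20

t_a=10 t_c=0 v_peak=30 T=20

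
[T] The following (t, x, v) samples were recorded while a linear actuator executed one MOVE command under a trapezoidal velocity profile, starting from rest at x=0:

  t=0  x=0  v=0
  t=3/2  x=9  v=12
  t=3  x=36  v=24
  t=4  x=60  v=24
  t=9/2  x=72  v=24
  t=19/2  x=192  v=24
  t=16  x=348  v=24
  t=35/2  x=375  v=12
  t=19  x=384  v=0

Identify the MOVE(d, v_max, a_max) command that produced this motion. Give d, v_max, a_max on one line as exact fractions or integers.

d=384 v_max=24 a_max=8

final state: t=19, x=384, v=0 → d = 384
a_max = (12−0)/(3/2−0) = 8
max v = 24 over t∈[3,16] → v_max = 24
check: 24·(3+13) = 384 ✓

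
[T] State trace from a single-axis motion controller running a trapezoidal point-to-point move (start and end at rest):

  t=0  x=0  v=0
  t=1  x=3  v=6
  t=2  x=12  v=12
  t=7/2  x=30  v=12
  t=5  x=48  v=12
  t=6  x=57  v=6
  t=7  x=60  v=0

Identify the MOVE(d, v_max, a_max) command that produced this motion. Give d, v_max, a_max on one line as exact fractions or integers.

final state: t=7, x=60, v=0 → d = 60
a_max = (6−0)/(1−0) = 6
max v = 12 over t∈[2,5] → v_max = 12
check: 12·(2+3) = 60 ✓

d=60 v_max=12 a_max=6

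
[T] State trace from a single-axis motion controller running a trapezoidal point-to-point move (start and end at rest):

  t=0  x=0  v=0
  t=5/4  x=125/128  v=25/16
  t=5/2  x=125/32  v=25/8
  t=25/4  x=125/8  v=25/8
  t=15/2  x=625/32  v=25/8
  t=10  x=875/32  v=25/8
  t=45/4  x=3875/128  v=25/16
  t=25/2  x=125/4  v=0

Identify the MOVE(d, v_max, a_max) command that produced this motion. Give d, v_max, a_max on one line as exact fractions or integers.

final state: t=25/2, x=125/4, v=0 → d = 125/4
a_max = (25/16−0)/(5/4−0) = 5/4
max v = 25/8 over t∈[5/2,10] → v_max = 25/8
check: 25/8·(5/2+15/2) = 125/4 ✓

d=125/4 v_max=25/8 a_max=5/4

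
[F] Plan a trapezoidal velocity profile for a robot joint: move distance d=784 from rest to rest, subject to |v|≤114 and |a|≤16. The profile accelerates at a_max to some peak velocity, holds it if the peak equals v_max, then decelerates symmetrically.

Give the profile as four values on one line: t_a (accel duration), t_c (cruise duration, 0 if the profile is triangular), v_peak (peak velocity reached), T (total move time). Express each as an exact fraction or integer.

t_a=7 t_c=0 v_peak=112 T=14

vₘ²/aₘ = 114²/16 = 3249/4
784 < 3249/4 ⇒ no cruise
v_peak = √(784·16) = √12544 = 112
t_a = 112/16 = 7; t_c = 0
T = 2·7 = 14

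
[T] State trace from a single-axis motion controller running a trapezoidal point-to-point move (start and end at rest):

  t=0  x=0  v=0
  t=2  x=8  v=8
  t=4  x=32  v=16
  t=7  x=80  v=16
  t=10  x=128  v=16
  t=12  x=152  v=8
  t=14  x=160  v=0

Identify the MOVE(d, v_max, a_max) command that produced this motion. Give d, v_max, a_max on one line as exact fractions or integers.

d=160 v_max=16 a_max=4

final state: t=14, x=160, v=0 → d = 160
a_max = (8−0)/(2−0) = 4
max v = 16 over t∈[4,10] → v_max = 16
check: 16·(4+6) = 160 ✓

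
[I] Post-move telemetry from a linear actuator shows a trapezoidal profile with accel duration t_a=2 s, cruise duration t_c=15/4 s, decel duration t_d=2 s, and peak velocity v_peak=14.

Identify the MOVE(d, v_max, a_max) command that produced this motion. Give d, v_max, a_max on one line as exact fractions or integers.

a_max = 14/2 = 7
d_a = ½·14·2 = 14; d_c = 14·15/4 = 105/2
d = 2·14 + 105/2 = 161/2
t_c = 15/4 > 0 → v_max = v_peak = 14

d=161/2 v_max=14 a_max=7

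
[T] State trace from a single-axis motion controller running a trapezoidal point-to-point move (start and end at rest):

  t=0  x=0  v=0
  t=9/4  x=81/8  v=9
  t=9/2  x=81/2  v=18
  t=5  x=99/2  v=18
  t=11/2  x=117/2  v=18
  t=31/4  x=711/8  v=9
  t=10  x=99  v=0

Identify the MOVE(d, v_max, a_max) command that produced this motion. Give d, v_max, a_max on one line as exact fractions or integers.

final state: t=10, x=99, v=0 → d = 99
a_max = (9−0)/(9/4−0) = 4
max v = 18 over t∈[9/2,11/2] → v_max = 18
check: 18·(9/2+1) = 99 ✓

d=99 v_max=18 a_max=4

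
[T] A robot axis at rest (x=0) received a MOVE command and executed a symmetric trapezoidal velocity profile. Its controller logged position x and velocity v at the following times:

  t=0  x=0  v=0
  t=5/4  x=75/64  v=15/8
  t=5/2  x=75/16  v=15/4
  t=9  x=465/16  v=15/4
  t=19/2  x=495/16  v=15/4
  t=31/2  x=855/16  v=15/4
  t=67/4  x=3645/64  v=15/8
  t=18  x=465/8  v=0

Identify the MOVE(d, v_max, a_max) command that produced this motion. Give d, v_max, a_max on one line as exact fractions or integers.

d=465/8 v_max=15/4 a_max=3/2

final state: t=18, x=465/8, v=0 → d = 465/8
a_max = (15/8−0)/(5/4−0) = 3/2
max v = 15/4 over t∈[5/2,31/2] → v_max = 15/4
check: 15/4·(5/2+13) = 465/8 ✓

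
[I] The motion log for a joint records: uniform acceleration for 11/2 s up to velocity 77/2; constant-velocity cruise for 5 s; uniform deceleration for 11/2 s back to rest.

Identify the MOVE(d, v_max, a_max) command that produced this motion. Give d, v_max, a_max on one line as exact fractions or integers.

a_max = (77/2)/(11/2) = 7
d_a = ½·77/2·11/2 = 847/8; d_c = 77/2·5 = 385/2
d = 2·847/8 + 385/2 = 1617/4
t_c = 5 > 0 → v_max = v_peak = 77/2

d=1617/4 v_max=77/2 a_max=7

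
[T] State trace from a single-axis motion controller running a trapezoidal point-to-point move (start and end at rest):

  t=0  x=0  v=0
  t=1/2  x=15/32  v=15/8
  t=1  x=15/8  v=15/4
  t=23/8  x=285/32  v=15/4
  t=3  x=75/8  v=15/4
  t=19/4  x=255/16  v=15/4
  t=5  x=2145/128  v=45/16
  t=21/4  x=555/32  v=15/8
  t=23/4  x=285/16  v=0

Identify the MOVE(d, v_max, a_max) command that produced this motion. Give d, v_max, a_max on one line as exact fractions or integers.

d=285/16 v_max=15/4 a_max=15/4

final state: t=23/4, x=285/16, v=0 → d = 285/16
a_max = (15/8−0)/(1/2−0) = 15/4
max v = 15/4 over t∈[1,19/4] → v_max = 15/4
check: 15/4·(1+15/4) = 285/16 ✓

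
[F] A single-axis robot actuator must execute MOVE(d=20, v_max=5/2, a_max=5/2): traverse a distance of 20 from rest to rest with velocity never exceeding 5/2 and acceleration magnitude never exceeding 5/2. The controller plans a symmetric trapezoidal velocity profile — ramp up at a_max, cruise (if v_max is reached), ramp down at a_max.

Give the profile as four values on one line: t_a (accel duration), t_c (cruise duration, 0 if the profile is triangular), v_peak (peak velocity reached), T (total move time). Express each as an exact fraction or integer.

vₘ²/aₘ = (5/2)²/(5/2) = 5/2
20 ≥ 5/2 so v_max reached
t_a = (5/2)/(5/2) = 1; v_peak = 5/2
d_cruise = 20 − 5/2 = 35/2; t_c = (35/2)/(5/2) = 7
T = 2·1 + 7 = 9

t_a=1 t_c=7 v_peak=5/2 T=9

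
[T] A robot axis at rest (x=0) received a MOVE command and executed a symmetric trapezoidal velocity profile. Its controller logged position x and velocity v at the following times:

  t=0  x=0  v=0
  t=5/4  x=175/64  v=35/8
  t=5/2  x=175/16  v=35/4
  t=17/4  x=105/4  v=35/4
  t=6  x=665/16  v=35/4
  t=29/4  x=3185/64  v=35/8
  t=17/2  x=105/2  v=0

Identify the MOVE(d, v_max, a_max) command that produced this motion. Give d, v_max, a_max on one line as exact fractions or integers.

final state: t=17/2, x=105/2, v=0 → d = 105/2
a_max = (35/8−0)/(5/4−0) = 7/2
max v = 35/4 over t∈[5/2,6] → v_max = 35/4
check: 35/4·(5/2+7/2) = 105/2 ✓

d=105/2 v_max=35/4 a_max=7/2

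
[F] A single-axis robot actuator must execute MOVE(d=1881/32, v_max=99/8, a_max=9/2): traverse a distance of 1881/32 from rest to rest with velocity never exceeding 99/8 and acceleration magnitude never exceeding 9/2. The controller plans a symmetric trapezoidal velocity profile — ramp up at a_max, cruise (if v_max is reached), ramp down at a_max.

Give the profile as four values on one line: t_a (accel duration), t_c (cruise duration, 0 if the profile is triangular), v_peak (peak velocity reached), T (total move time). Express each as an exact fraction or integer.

vₘ²/aₘ = (99/8)²/(9/2) = 1089/32
1881/32 ≥ 1089/32 → trapezoidal
t_a = (99/8)/(9/2) = 11/4; v_peak = 99/8
d_cruise = 1881/32 − 1089/32 = 99/4; t_c = (99/4)/(99/8) = 2
T = 2·11/4 + 2 = 15/2

t_a=11/4 t_c=2 v_peak=99/8 T=15/2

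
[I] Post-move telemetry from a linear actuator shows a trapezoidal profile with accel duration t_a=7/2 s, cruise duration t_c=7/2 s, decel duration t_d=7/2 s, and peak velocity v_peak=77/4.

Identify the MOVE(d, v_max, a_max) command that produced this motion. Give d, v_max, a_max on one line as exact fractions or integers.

d=539/4 v_max=77/4 a_max=11/2

a_max = (77/4)/(7/2) = 11/2
d_a = ½·77/4·7/2 = 539/16; d_c = 77/4·7/2 = 539/8
d = 2·539/16 + 539/8 = 539/4
t_c = 7/2 > 0 → v_max = v_peak = 77/4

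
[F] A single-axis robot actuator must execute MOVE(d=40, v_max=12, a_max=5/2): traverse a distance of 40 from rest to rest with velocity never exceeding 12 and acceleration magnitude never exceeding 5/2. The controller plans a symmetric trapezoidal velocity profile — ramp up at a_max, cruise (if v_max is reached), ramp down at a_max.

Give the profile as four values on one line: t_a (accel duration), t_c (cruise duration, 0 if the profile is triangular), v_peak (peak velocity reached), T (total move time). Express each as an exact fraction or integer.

t_a=4 t_c=0 v_peak=10 T=8

v_max²/a_max = 12²/(5/2) = 288/5
40 < 288/5 so t_c = 0
v_peak = √(40·5/2) = √100 = 10
t_a = 10/(5/2) = 4; t_c = 0
T = 2·4 = 8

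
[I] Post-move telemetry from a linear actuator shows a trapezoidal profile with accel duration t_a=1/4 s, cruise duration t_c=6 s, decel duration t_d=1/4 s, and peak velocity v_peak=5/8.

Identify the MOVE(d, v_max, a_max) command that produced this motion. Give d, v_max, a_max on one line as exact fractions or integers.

a_max = (5/8)/(1/4) = 5/2
d_a = ½·5/8·1/4 = 5/64; d_c = 5/8·6 = 15/4
d = 2·5/64 + 15/4 = 125/32
t_c = 6 > 0 → v_max = v_peak = 5/8

d=125/32 v_max=5/8 a_max=5/2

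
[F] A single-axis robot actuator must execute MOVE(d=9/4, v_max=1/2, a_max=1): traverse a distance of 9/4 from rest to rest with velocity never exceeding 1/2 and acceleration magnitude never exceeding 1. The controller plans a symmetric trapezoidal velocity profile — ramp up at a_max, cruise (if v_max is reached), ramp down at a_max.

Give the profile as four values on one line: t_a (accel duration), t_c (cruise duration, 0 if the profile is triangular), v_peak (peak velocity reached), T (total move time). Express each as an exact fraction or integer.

v_max²/a_max = (1/2)²/1 = 1/4
9/4 ≥ 1/4 so v_max reached
t_a = (1/2)/1 = 1/2; v_peak = 1/2
d_cruise = 9/4 − 1/4 = 2; t_c = 2/(1/2) = 4
T = 2·1/2 + 4 = 5

t_a=1/2 t_c=4 v_peak=1/2 T=5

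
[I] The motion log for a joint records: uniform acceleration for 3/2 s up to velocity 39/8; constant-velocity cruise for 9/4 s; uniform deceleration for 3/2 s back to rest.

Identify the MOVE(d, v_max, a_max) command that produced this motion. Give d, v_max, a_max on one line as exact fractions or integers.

d=585/32 v_max=39/8 a_max=13/4

a_max = (39/8)/(3/2) = 13/4
d_a = ½·39/8·3/2 = 117/32; d_c = 39/8·9/4 = 351/32
d = 2·117/32 + 351/32 = 585/32
t_c = 9/4 > 0 ⇒ limit active, v_max = 39/8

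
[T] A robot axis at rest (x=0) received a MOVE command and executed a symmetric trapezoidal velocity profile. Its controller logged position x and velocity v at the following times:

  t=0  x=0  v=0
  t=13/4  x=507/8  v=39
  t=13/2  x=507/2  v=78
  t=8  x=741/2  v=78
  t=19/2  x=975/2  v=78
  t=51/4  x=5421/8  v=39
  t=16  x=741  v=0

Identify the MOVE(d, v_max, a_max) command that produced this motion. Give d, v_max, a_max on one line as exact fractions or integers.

final state: t=16, x=741, v=0 → d = 741
a_max = (39−0)/(13/4−0) = 12
max v = 78 over t∈[13/2,19/2] → v_max = 78
check: 78·(13/2+3) = 741 ✓

d=741 v_max=78 a_max=12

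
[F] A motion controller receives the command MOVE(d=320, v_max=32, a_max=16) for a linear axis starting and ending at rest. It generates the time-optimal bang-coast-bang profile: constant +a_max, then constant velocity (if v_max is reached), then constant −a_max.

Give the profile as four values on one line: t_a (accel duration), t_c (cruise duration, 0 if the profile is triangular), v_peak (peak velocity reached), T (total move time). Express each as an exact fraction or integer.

v_max²/a_max = 32²/16 = 64
320 ≥ 64 → trapezoidal
t_a = 32/16 = 2; v_peak = 32
d_cruise = 320 − 64 = 256; t_c = 256/32 = 8
T = 2·2 + 8 = 12

t_a=2 t_c=8 v_peak=32 T=12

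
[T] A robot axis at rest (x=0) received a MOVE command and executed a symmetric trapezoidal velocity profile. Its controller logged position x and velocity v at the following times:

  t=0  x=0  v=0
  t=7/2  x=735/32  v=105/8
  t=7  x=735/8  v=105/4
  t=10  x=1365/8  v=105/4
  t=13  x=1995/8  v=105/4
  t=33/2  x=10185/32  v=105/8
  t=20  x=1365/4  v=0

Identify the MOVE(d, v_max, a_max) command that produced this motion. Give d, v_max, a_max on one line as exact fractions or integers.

final state: t=20, x=1365/4, v=0 → d = 1365/4
a_max = (105/8−0)/(7/2−0) = 15/4
max v = 105/4 over t∈[7,13] → v_max = 105/4
check: 105/4·(7+6) = 1365/4 ✓

d=1365/4 v_max=105/4 a_max=15/4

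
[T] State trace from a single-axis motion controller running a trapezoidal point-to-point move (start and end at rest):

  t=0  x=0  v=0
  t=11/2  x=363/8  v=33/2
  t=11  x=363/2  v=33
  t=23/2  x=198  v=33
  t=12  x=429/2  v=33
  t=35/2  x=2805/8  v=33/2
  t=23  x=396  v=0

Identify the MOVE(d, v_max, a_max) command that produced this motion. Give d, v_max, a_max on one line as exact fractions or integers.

final state: t=23, x=396, v=0 → d = 396
a_max = (33/2−0)/(11/2−0) = 3
max v = 33 over t∈[11,12] → v_max = 33
check: 33·(11+1) = 396 ✓

d=396 v_max=33 a_max=3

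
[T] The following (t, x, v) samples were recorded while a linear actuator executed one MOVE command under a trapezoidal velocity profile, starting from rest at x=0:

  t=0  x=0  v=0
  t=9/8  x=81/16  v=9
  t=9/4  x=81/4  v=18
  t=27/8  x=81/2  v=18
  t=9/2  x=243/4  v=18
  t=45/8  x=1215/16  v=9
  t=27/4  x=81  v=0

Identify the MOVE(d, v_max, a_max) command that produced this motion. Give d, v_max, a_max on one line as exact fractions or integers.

d=81 v_max=18 a_max=8

final state: t=27/4, x=81, v=0 → d = 81
a_max = (9−0)/(9/8−0) = 8
max v = 18 over t∈[9/4,9/2] → v_max = 18
check: 18·(9/4+9/4) = 81 ✓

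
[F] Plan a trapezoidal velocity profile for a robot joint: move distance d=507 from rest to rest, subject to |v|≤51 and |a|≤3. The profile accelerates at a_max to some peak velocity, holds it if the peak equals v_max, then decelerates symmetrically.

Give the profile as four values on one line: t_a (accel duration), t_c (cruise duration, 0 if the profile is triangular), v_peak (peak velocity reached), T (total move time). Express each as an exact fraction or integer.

v_max²/a_max = 51²/3 = 867
507 < 867 ⇒ no cruise
v_peak = √(507·3) = √1521 = 39
t_a = 39/3 = 13; t_c = 0
T = 2·13 = 26

t_a=13 t_c=0 v_peak=39 T=26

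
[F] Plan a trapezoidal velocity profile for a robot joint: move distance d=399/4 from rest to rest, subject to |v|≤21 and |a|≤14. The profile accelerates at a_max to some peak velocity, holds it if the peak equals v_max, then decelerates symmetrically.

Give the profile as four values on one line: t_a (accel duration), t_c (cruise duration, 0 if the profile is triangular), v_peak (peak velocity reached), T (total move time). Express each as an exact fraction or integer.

t_a=3/2 t_c=13/4 v_peak=21 T=25/4

(v_max)²/a_max = 21²/14 = 63/2
399/4 ≥ 63/2 → trapezoidal
t_a = 21/14 = 3/2; v_peak = 21
d_cruise = 399/4 − 63/2 = 273/4; t_c = (273/4)/21 = 13/4
T = 2·3/2 + 13/4 = 25/4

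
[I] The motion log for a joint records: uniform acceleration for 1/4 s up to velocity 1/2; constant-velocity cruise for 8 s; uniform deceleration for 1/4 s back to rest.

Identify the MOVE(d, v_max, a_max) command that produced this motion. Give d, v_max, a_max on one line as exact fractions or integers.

d=33/8 v_max=1/2 a_max=2

a_max = (1/2)/(1/4) = 2
d_a = ½·1/2·1/4 = 1/16; d_c = 1/2·8 = 4
d = 2·1/16 + 4 = 33/8
t_c = 8 > 0 so v_max = 1/2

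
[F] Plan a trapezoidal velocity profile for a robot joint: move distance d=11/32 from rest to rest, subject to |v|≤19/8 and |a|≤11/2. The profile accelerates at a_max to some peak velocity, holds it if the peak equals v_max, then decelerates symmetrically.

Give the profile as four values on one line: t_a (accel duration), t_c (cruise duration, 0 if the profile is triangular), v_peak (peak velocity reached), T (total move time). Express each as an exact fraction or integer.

(v_max)²/a_max = (19/8)²/(11/2) = 361/352
11/32 < 361/352 → triangular
v_peak = √(11/32·11/2) = √(121/64) = 11/8
t_a = (11/8)/(11/2) = 1/4; t_c = 0
T = 2·1/4 = 1/2

t_a=1/4 t_c=0 v_peak=11/8 T=1/2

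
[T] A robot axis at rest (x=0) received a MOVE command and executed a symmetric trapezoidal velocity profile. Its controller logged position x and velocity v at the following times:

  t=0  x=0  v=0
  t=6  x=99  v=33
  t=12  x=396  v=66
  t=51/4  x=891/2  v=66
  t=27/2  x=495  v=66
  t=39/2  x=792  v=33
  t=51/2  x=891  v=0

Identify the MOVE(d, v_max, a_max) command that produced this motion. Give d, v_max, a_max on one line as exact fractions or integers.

d=891 v_max=66 a_max=11/2

final state: t=51/2, x=891, v=0 → d = 891
a_max = (33−0)/(6−0) = 11/2
max v = 66 over t∈[12,27/2] → v_max = 66
check: 66·(12+3/2) = 891 ✓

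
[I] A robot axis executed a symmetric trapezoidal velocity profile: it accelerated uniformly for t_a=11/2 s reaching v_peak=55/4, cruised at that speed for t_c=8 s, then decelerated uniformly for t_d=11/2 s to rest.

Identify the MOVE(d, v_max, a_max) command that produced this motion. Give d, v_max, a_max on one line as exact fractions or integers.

a_max = (55/4)/(11/2) = 5/2
d_a = ½·55/4·11/2 = 605/16; d_c = 55/4·8 = 110
d = 2·605/16 + 110 = 1485/8
t_c = 8 > 0 → v_max = v_peak = 55/4

d=1485/8 v_max=55/4 a_max=5/2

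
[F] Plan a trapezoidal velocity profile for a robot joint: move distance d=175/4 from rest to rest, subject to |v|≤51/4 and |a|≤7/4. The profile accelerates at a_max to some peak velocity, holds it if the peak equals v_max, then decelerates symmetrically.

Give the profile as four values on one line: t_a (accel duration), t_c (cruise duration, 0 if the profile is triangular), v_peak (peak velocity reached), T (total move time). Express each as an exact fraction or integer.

t_a=5 t_c=0 v_peak=35/4 T=10

vₘ²/aₘ = (51/4)²/(7/4) = 2601/28
175/4 < 2601/28 → triangular
v_peak = √(175/4·7/4) = √(1225/16) = 35/4
t_a = (35/4)/(7/4) = 5; t_c = 0
T = 2·5 = 10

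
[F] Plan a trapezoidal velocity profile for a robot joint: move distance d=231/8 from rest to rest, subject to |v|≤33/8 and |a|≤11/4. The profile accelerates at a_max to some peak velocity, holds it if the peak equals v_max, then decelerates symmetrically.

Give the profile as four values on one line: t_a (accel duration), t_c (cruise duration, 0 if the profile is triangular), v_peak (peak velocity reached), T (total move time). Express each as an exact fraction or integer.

vₘ²/aₘ = (33/8)²/(11/4) = 99/16
231/8 ≥ 99/16 ⇒ cruise phase
t_a = (33/8)/(11/4) = 3/2; v_peak = 33/8
d_cruise = 231/8 − 99/16 = 363/16; t_c = (363/16)/(33/8) = 11/2
T = 2·3/2 + 11/2 = 17/2

t_a=3/2 t_c=11/2 v_peak=33/8 T=17/2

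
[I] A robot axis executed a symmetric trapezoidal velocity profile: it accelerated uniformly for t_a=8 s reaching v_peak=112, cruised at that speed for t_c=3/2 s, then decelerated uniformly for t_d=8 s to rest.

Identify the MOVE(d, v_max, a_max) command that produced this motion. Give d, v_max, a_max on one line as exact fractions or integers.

a_max = 112/8 = 14
d_a = ½·112·8 = 448; d_c = 112·3/2 = 168
d = 2·448 + 168 = 1064
t_c = 3/2 > 0 → v_max = v_peak = 112

d=1064 v_max=112 a_max=14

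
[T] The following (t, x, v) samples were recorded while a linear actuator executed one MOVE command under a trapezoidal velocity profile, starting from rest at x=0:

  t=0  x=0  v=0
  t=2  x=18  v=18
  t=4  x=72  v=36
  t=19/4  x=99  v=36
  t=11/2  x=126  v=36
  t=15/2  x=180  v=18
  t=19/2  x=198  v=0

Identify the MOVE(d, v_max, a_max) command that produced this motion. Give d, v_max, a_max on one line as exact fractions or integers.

final state: t=19/2, x=198, v=0 → d = 198
a_max = (18−0)/(2−0) = 9
max v = 36 over t∈[4,11/2] → v_max = 36
check: 36·(4+3/2) = 198 ✓

d=198 v_max=36 a_max=9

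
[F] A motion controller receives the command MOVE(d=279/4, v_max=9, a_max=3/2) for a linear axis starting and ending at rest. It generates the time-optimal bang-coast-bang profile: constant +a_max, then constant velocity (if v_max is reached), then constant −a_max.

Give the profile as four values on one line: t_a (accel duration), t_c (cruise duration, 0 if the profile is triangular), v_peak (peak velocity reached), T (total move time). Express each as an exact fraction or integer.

(v_max)²/a_max = 9²/(3/2) = 54
279/4 ≥ 54 ⇒ cruise phase
t_a = 9/(3/2) = 6; v_peak = 9
d_cruise = 279/4 − 54 = 63/4; t_c = (63/4)/9 = 7/4
T = 2·6 + 7/4 = 55/4

t_a=6 t_c=7/4 v_peak=9 T=55/4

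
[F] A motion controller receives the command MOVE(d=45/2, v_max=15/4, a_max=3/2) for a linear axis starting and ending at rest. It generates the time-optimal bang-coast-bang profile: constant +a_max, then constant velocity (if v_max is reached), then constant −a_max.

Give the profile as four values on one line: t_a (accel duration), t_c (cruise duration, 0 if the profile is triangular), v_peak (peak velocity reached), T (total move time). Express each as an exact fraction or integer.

t_a=5/2 t_c=7/2 v_peak=15/4 T=17/2

(v_max)²/a_max = (15/4)²/(3/2) = 75/8
45/2 ≥ 75/8 so v_max reached
t_a = (15/4)/(3/2) = 5/2; v_peak = 15/4
d_cruise = 45/2 − 75/8 = 105/8; t_c = (105/8)/(15/4) = 7/2
T = 2·5/2 + 7/2 = 17/2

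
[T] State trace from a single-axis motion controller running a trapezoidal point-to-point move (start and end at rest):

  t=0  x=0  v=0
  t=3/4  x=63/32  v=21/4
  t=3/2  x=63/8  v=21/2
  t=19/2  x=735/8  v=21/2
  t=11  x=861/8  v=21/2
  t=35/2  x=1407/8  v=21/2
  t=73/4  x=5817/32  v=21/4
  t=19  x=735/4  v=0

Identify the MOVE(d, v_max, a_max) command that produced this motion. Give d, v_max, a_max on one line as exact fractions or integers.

final state: t=19, x=735/4, v=0 → d = 735/4
a_max = (21/4−0)/(3/4−0) = 7
max v = 21/2 over t∈[3/2,35/2] → v_max = 21/2
check: 21/2·(3/2+16) = 735/4 ✓

d=735/4 v_max=21/2 a_max=7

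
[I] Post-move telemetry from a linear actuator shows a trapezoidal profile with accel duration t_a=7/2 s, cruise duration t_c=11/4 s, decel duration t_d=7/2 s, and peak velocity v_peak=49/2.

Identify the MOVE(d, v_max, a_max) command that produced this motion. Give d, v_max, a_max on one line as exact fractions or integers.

d=1225/8 v_max=49/2 a_max=7

a_max = (49/2)/(7/2) = 7
d_a = ½·49/2·7/2 = 343/8; d_c = 49/2·11/4 = 539/8
d = 2·343/8 + 539/8 = 1225/8
t_c = 11/4 > 0 ⇒ limit active, v_max = 49/2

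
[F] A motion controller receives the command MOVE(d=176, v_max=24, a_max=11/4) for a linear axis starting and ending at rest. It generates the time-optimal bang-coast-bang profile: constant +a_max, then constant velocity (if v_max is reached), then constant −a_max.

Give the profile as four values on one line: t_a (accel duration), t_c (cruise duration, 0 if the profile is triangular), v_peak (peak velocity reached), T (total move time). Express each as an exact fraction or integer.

v_max²/a_max = 24²/(11/4) = 2304/11
176 < 2304/11 so t_c = 0
v_peak = √(176·11/4) = √484 = 22
t_a = 22/(11/4) = 8; t_c = 0
T = 2·8 = 16

t_a=8 t_c=0 v_peak=22 T=16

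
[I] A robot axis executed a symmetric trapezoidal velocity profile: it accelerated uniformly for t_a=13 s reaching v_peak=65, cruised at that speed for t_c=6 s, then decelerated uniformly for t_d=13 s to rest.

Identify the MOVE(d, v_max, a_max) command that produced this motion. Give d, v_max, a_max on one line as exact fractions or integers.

a_max = 65/13 = 5
d_a = ½·65·13 = 845/2; d_c = 65·6 = 390
d = 2·845/2 + 390 = 1235
t_c = 6 > 0 → v_max = v_peak = 65

d=1235 v_max=65 a_max=5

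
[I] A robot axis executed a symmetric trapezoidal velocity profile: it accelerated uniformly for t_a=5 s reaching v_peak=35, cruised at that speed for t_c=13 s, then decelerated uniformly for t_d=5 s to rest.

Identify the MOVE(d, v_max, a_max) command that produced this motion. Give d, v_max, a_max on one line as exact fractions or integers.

d=630 v_max=35 a_max=7

a_max = 35/5 = 7
d_a = ½·35·5 = 175/2; d_c = 35·13 = 455
d = 2·175/2 + 455 = 630
t_c = 13 > 0 → v_max = v_peak = 35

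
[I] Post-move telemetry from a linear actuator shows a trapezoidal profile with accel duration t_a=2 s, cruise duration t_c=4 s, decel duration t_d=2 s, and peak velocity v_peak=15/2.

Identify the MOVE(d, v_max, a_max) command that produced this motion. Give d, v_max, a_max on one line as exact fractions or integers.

a_max = (15/2)/2 = 15/4
d_a = ½·15/2·2 = 15/2; d_c = 15/2·4 = 30
d = 2·15/2 + 30 = 45
t_c = 4 > 0 so v_max = 15/2

d=45 v_max=15/2 a_max=15/4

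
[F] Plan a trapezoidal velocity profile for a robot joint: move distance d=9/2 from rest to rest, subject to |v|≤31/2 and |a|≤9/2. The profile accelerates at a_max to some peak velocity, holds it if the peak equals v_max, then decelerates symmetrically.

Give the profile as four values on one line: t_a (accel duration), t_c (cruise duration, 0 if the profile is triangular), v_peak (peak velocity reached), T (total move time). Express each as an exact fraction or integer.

t_a=1 t_c=0 v_peak=9/2 T=2

vₘ²/aₘ = (31/2)²/(9/2) = 961/18
9/2 < 961/18 so t_c = 0
v_peak = √(9/2·9/2) = √(81/4) = 9/2
t_a = (9/2)/(9/2) = 1; t_c = 0
T = 2·1 = 2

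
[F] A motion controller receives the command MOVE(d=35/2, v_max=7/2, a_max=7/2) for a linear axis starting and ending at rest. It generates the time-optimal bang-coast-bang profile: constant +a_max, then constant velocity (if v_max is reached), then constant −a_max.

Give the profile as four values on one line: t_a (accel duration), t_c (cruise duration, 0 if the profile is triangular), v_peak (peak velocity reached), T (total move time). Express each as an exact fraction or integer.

t_a=1 t_c=4 v_peak=7/2 T=6

vₘ²/aₘ = (7/2)²/(7/2) = 7/2
35/2 ≥ 7/2 ⇒ cruise phase
t_a = (7/2)/(7/2) = 1; v_peak = 7/2
d_cruise = 35/2 − 7/2 = 14; t_c = 14/(7/2) = 4
T = 2·1 + 4 = 6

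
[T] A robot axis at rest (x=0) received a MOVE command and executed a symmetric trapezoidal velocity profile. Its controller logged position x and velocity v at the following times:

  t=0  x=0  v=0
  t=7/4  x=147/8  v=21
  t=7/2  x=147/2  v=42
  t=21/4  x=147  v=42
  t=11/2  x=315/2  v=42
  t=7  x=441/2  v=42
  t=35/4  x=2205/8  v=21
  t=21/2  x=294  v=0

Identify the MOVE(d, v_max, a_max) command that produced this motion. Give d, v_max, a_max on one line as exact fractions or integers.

d=294 v_max=42 a_max=12

final state: t=21/2, x=294, v=0 → d = 294
a_max = (21−0)/(7/4−0) = 12
max v = 42 over t∈[7/2,7] → v_max = 42
check: 42·(7/2+7/2) = 294 ✓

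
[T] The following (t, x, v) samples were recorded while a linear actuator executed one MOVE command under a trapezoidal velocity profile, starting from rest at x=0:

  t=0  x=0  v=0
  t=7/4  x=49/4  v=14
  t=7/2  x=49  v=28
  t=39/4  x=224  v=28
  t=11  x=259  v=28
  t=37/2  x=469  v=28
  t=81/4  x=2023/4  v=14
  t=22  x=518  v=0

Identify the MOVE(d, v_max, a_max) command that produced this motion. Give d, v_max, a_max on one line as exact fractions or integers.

final state: t=22, x=518, v=0 → d = 518
a_max = (14−0)/(7/4−0) = 8
max v = 28 over t∈[7/2,37/2] → v_max = 28
check: 28·(7/2+15) = 518 ✓

d=518 v_max=28 a_max=8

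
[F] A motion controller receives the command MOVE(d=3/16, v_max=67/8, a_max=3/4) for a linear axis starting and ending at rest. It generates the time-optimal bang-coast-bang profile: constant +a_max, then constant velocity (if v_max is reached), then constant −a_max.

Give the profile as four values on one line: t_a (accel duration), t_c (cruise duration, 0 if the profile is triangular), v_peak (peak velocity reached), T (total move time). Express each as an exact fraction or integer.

t_a=1/2 t_c=0 v_peak=3/8 T=1

(v_max)²/a_max = (67/8)²/(3/4) = 4489/48
3/16 < 4489/48 so t_c = 0
v_peak = √(3/16·3/4) = √(9/64) = 3/8
t_a = (3/8)/(3/4) = 1/2; t_c = 0
T = 2·1/2 = 1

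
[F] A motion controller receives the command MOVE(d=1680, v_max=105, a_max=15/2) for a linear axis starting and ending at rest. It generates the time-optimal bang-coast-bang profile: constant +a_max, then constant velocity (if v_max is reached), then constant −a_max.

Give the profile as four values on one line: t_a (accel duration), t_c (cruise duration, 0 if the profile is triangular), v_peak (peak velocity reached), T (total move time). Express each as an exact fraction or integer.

(v_max)²/a_max = 105²/(15/2) = 1470
1680 ≥ 1470 ⇒ cruise phase
t_a = 105/(15/2) = 14; v_peak = 105
d_cruise = 1680 − 1470 = 210; t_c = 210/105 = 2
T = 2·14 + 2 = 30

t_a=14 t_c=2 v_peak=105 T=30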